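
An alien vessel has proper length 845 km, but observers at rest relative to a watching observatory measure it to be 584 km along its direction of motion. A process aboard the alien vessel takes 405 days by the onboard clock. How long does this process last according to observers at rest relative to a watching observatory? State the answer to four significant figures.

Length contraction gives γ = L₀/L = 845/584 = 1.44692.
The same γ dilates the second interval: 1.44692 × 405 days = 586.0 days.

586.0 days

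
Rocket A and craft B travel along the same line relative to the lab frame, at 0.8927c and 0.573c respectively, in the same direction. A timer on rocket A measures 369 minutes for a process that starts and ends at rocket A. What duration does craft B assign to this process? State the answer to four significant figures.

Speed of rocket A in craft B's frame: u = (v_A − v_B)/(1 − v_A v_B/c²) = (0.8927 − 0.573)/(1 − 0.8927×0.573) = 0.3197/0.4884829 = 0.65448; |u| = 0.65448c.
γ for this relative speed: γ = 1/√(1 − 0.428344) = 1.3226.
The clock on rocket A records proper time, so craft B measures Δt = γΔτ = 1.3226 × 369 = 488.0 minutes.

488.0 minutes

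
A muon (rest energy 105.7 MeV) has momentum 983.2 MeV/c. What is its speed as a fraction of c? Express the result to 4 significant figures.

0.9943c

βγ = pc/(mc²) = 983.2/105.7 = 9.3018.
Since γ² = 1 + (βγ)² = 87.5235, γ = √87.5235 = 9.3554, and β = (βγ)/γ = 9.3018/9.3554 = 0.9943.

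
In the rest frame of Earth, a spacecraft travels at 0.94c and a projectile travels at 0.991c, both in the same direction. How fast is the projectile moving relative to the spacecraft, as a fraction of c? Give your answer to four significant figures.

Transform to the spacecraft's frame: u' = (u − v)/(1 − uv/c²).
u' = (0.991 − 0.94)/(1 − 0.991×0.94) = 0.051/0.06846 = 0.74496.
Speed in the spacecraft's frame: 0.7450c (in the same direction).

0.7450c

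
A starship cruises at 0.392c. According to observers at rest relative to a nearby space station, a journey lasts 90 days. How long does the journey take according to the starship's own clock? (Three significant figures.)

82.8 days

β² = 0.153664, so γ = 1/√0.846336 = 1.087.
The starship's clock runs slow as seen from a nearby space station, so Δτ = Δt/γ = 90/1.087 = 82.8 days.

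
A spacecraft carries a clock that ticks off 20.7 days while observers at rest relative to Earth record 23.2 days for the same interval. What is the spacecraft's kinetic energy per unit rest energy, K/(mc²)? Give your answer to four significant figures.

0.1208

The time-dilation ratio gives γ = 23.2/20.7 = 1.12077.
Since K = (γ−1)mc², K/(mc²) = 1.12077 − 1 = 0.1208.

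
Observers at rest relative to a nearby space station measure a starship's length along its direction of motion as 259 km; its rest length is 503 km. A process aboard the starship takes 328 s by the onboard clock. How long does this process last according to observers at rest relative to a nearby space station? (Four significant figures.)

637.0 s

Length contraction gives γ = L₀/L = 503/259 = 1.94208.
Δt = γΔτ = 1.94208 × 328 = 637.0 s.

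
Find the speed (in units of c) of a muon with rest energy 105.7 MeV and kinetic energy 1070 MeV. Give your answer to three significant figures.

0.996c

K = (γ−1)mc², so γ = 1 + 1070/105.7 = 11.123.
Then v/c = √(1 − γ⁻²) = √(1 − 0.00808269) = √0.99191731 = 0.996.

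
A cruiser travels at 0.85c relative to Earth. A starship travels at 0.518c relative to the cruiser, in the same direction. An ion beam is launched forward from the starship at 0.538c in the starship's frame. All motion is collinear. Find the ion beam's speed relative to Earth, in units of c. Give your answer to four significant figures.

0.9847c

First combine the ion beam and starship (S''→S'): u₁ = (0.538 + 0.518)/(1 + 0.538×0.518) = 1.056/1.278684 = 0.82585.
Then combine with the cruiser (S'→S): u = (0.82585 + 0.85)/(1 + 0.82585×0.85) = 1.67585/1.7019725 = 0.98465.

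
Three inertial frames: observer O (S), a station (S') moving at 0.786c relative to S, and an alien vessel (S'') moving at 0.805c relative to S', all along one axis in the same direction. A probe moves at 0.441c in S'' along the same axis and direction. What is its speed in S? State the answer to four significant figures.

0.9900c

First combine the probe and alien vessel (S''→S'): u₁ = (0.441 + 0.805)/(1 + 0.441×0.805) = 1.246/1.355005 = 0.91955.
Then combine with the station (S'→S): u = (0.91955 + 0.786)/(1 + 0.91955×0.786) = 1.70555/1.7227663 = 0.99001.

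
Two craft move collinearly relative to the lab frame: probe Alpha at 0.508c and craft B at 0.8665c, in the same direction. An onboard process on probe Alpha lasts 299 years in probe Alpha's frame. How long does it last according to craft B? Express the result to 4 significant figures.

Speed of probe Alpha in craft B's frame: u = (v_A − v_B)/(1 − v_A v_B/c²) = (0.508 − 0.8665)/(1 − 0.508×0.8665) = −0.3585/0.559818 = −0.64039; |u| = 0.64039c.
At |u| = 0.64039c, γ = (1 − 0.410099)^(−1/2) = 1.302.
Probe Alpha's interval is proper; time dilation gives Δt_B = γΔτ = 1.302 × 299 years = 389.3 years.

389.3 years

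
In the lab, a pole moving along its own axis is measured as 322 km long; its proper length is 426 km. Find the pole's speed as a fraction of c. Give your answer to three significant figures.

0.655c

Length contraction gives γ = L₀/L = 426/322 = 1.323.
β = √(1 − 1/γ²) = √0.428679 = 0.655.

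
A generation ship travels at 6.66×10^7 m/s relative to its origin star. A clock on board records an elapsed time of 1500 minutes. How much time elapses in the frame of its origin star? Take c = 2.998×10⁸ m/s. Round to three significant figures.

β = v/c = (6.66×10^7 m/s)/(2.998×10⁸ m/s) = 0.222148.
γ = 1/√(1 − β²) = 1/√(1 − 0.04934973) = 1/√0.9506503 = 1/0.975013 = 1.0256.
The onboard clock measures proper time, so the interval in the rest frame of its origin star is dilated: Δt = γ·Δτ = 1.0256 × 1500 minutes = 1540 minutes.

1540 minutes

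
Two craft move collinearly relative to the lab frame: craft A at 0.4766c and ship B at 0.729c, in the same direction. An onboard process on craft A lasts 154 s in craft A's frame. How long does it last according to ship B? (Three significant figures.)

167 s

The velocity of craft A relative to ship B is (0.4766 − 0.729)c / (1 − 0.4766×0.729) = −0.38679c; relative speed 0.38679c.
γ for this relative speed: γ = 1/√(1 − 0.149607) = 1.0844.
The clock on craft A records proper time, so ship B measures Δt = γΔτ = 1.0844 × 154 = 167 s.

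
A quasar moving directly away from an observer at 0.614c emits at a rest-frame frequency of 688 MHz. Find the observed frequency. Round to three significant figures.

Relativistic Doppler (source moving away): f_obs = f_src · √((1−β)/(1+β)).
With β = 0.614: factor = √(0.386/1.614) = 0.48904.
f_obs = 688 × 0.48904 = 336 MHz.

336 MHz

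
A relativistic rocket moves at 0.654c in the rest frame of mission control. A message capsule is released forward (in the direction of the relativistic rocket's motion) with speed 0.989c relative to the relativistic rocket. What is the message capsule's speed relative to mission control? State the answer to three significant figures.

In units of c, u = (u' + v)/(1 + u'v) with u' = 0.989 and v = 0.654.
Numerator: 0.989 + 0.654 = 1.643. Denominator: 1 + (0.989)(0.654) = 1.646806.
u = 1.643/1.646806 = 0.99769, so the speed is 0.998c.

0.998c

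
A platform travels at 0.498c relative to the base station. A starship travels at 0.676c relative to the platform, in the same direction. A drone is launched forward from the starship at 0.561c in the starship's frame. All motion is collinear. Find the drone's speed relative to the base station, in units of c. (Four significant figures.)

0.9642c

Compose velocities in two stages. Stage 1 (into S'): u₁ = (0.561+0.676)/(1+0.561×0.676) = 0.89687.
Stage 2 (into S): u = (0.89687+0.498)/(1+0.89687×0.498) = 0.96421, so the speed is 0.9642c.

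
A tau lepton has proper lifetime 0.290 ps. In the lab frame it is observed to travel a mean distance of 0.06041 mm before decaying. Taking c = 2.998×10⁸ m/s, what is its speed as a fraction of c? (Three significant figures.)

Let x = d/(cτ) = 6.041×10^-5 m / (2.998×10⁸ m/s × 2.900×10^-13 s) = 0.69483. Since d = βγcτ, x = βγ = β/√(1−β²).
Solving: β² = x²/(1+x²) = 0.482789/1.482789 = 0.325595, so β = 0.571.

0.571c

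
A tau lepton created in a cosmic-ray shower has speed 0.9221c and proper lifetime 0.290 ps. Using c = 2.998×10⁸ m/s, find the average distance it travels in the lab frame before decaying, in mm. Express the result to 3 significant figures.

β² = 0.85026841, so γ = 1/√0.14973159 = 2.5843.
Lab-frame lifetime: Δt = γτ = 2.5843 × 0.290 ps = 0.74945 ps.
Distance: d = vΔt = 0.9221 × 2.998×10⁸ m/s × 7.4945×10^-13 s = 2.07×10^-4 m = 0.207 mm.

0.207 mm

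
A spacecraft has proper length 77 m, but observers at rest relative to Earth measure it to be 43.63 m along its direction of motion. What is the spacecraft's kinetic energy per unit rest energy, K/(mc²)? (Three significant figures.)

From L = L₀/γ: γ = 77/43.63 = 1.76484.
Since K = (γ−1)mc², K/(mc²) = 1.76484 − 1 = 0.765.

0.765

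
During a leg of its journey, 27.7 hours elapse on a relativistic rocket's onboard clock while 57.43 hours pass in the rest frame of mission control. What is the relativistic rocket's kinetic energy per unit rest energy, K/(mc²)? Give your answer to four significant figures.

From Δt = γΔτ: γ = 57.43/27.7 = 2.07329.
K/(mc²) = γ − 1 = 2.07329 − 1 = 1.073.

1.073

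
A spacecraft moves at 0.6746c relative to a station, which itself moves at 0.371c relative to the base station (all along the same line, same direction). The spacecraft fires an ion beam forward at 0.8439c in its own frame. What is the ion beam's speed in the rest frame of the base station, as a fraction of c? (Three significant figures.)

Compose velocities in two stages. Stage 1 (into S'): u₁ = (0.8439+0.6746)/(1+0.8439×0.6746) = 0.96763.
Stage 2 (into S): u = (0.96763+0.371)/(1+0.96763×0.371) = 0.98502, so the speed is 0.985c.

0.985c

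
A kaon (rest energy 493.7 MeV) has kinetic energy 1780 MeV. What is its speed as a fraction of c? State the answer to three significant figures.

0.976c

γ = 1 + K/(mc²) = 1 + 1780/493.7 = 4.6054.
β = √(1 − 1/γ²) = √(1 − 0.0471482) = √0.9528518 = 0.976.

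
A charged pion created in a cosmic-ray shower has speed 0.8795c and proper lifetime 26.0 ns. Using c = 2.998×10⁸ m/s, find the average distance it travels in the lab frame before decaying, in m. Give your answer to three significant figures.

14.4 m

With β = 0.8795, γ = 1/√(1 − 0.8795²) = 1/√0.22647975 = 2.1013.
Lab-frame lifetime: Δt = γτ = 2.1013 × 26.0 ns = 54.634 ns.
Distance: d = vΔt = 0.8795 × 2.998×10⁸ m/s × 5.4634×10^-8 s = 14.4 m.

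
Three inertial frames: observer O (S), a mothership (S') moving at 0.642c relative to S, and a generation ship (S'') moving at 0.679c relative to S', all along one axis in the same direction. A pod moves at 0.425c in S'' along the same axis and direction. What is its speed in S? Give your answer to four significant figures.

First combine the pod and generation ship (S''→S'): u₁ = (0.425 + 0.679)/(1 + 0.425×0.679) = 1.104/1.288575 = 0.85676.
Then combine with the mothership (S'→S): u = (0.85676 + 0.642)/(1 + 0.85676×0.642) = 1.49876/1.55003992 = 0.96692.

0.9669c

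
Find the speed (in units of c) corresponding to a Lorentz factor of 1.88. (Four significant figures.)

0.8468c

β = √(1 − 1/γ²) = √(1 − 1/3.5344) = √0.717067 = 0.8468.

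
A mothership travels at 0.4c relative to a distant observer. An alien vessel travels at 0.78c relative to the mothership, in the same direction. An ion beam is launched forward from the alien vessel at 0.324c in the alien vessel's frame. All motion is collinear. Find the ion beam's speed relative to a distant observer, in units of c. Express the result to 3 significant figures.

0.947c

First combine the ion beam and alien vessel (S''→S'): u₁ = (0.324 + 0.78)/(1 + 0.324×0.78) = 1.104/1.25272 = 0.88128.
Then combine with the mothership (S'→S): u = (0.88128 + 0.4)/(1 + 0.88128×0.4) = 1.28128/1.352512 = 0.94733.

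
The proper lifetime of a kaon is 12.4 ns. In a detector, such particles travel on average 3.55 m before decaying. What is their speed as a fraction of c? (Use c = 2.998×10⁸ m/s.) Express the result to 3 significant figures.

0.691c

Let x = d/(cτ) = 3.550 m / (2.998×10⁸ m/s × 1.240×10^-8 s) = 0.95494. Since d = βγcτ, x = βγ = β/√(1−β²).
Solving: β² = x²/(1+x²) = 0.91191/1.91191 = 0.476963, so β = 0.691.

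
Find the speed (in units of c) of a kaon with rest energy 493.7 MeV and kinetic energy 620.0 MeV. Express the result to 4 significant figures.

γ = 1 + K/(mc²) = 1 + 620.0/493.7 = 2.2558.
β = √(1 − 1/γ²) = √(1 − 0.196516) = √0.803484 = 0.8964.

0.8964c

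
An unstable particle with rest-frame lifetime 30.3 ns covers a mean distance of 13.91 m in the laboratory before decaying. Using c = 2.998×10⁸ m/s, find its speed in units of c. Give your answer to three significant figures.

Let x = d/(cτ) = 13.91 m / (2.998×10⁸ m/s × 3.030×10^-8 s) = 1.5313. Since d = βγcτ, x = βγ = β/√(1−β²).
Solving: β² = x²/(1+x²) = 2.34488/3.34488 = 0.701036, so β = 0.837.

0.837c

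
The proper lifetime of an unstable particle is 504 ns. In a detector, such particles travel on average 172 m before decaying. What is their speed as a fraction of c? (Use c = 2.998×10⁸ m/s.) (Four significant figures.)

0.7513c

d = βγcτ ⇒ βγ = d/(cτ) = 172.0 m / (151.0992 m) = 1.1383.
β = (βγ)/√(1+(βγ)²) = 1.1383/√2.29573 = 0.7513.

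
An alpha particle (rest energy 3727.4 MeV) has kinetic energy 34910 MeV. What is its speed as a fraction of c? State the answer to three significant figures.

0.995c

γ = 1 + K/(mc²) = 1 + 34910/3727.4 = 10.366.
β = √(1 − 1/γ²) = √(1 − 0.00930631) = √0.99069369 = 0.995.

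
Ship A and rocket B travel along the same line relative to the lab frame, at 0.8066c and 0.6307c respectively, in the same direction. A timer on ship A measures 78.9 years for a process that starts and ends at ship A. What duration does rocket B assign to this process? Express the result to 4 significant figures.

84.50 years

Speed of ship A in rocket B's frame: u = (v_A − v_B)/(1 − v_A v_B/c²) = (0.8066 − 0.6307)/(1 − 0.8066×0.6307) = 0.1759/0.49127738 = 0.35805; |u| = 0.35805c.
At |u| = 0.35805c, γ = (1 − 0.1282)^(−1/2) = 1.071.
Ship A's interval is proper; time dilation gives Δt_B = γΔτ = 1.071 × 78.9 years = 84.50 years.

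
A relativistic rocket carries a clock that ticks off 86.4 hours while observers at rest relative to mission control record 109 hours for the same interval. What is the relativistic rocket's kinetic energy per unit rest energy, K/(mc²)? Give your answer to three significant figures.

0.262

From Δt = γΔτ: γ = 109/86.4 = 1.26157.
Since K = (γ−1)mc², K/(mc²) = 1.26157 − 1 = 0.262.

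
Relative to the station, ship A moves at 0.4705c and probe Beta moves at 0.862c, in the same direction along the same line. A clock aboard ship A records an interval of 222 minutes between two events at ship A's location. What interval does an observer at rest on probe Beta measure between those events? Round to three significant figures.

Speed of ship A in probe Beta's frame: u = (v_A − v_B)/(1 − v_A v_B/c²) = (0.4705 − 0.862)/(1 − 0.4705×0.862) = −0.3915/0.594429 = −0.65862; |u| = 0.65862c.
γ for this relative speed: γ = 1/√(1 − 0.43378) = 1.3289.
Ship A's interval is proper; time dilation gives Δt_B = γΔτ = 1.3289 × 222 minutes = 295 minutes.

295 minutes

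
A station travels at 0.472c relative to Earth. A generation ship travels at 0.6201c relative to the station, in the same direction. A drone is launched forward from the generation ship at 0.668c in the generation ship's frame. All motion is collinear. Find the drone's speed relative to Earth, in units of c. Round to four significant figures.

First combine the drone and generation ship (S''→S'): u₁ = (0.668 + 0.6201)/(1 + 0.668×0.6201) = 1.2881/1.4142268 = 0.91082.
Then combine with the station (S'→S): u = (0.91082 + 0.472)/(1 + 0.91082×0.472) = 1.38282/1.42990704 = 0.96707.

0.9671c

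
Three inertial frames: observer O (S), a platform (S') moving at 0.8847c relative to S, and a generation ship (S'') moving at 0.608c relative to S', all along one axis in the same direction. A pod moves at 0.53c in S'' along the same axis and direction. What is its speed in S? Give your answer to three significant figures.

Apply u = (u'+v)/(1+u'v) twice. Pod in the platform frame: (0.53+0.608)/(1+0.53·0.608) = 1.138/1.32224 = 0.86066c.
That velocity, transformed to the rest frame of observer O: (0.86066+0.8847)/(1+0.86066·0.8847) = 1.74536/1.761425902 = 0.99088c.

0.991c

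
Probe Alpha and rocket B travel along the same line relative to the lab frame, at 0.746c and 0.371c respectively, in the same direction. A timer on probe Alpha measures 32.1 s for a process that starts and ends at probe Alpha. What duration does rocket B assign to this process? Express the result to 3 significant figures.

37.5 s

The velocity of probe Alpha relative to rocket B is (0.746 − 0.371)c / (1 − 0.746×0.371) = 0.5185c; relative speed 0.5185c.
γ for this relative speed: γ = 1/√(1 − 0.268842) = 1.1695.
Probe Alpha's interval is proper; time dilation gives Δt_B = γΔτ = 1.1695 × 32.1 s = 37.5 s.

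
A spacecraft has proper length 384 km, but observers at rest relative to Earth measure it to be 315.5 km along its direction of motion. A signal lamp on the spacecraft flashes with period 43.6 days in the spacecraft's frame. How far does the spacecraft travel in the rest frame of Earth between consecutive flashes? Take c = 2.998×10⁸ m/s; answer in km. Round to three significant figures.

Length contraction gives γ = L₀/L = 384/315.5 = 1.21712.
β = √(1 − 1/γ²) = 0.57005. Lab-frame period = γτ = 1.21712×43.6 days = 53.066 days. Distance = βc × γτ = 0.57005 × 2.998×10⁸ m/s × 4584902.4 s = 7.8356×10^14 m = 7.84×10^11 km.

7.84×10^11 km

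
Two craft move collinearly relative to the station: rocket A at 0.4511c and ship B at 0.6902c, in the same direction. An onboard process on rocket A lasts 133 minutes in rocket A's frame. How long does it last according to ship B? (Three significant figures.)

142 minutes

The velocity of rocket A relative to ship B is (0.4511 − 0.6902)c / (1 − 0.4511×0.6902) = −0.3472c; relative speed 0.3472c.
At |u| = 0.3472c, γ = (1 − 0.120548)^(−1/2) = 1.0663.
The clock on rocket A records proper time, so ship B measures Δt = γΔτ = 1.0663 × 133 = 142 minutes.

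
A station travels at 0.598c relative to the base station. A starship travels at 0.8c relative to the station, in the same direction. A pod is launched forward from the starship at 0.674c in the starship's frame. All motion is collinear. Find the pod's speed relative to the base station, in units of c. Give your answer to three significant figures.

0.989c

First combine the pod and starship (S''→S'): u₁ = (0.674 + 0.8)/(1 + 0.674×0.8) = 1.474/1.5392 = 0.95764.
Then combine with the station (S'→S): u = (0.95764 + 0.598)/(1 + 0.95764×0.598) = 1.55564/1.57266872 = 0.98917.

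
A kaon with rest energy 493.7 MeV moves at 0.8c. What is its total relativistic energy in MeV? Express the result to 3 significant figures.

With β = 0.8, γ = 1/√(1 − 0.8²) = 1/√0.36 = 1.6667.
Total energy: E = γmc² = 1.6667 × 493.7 MeV = 823 MeV.

823 MeV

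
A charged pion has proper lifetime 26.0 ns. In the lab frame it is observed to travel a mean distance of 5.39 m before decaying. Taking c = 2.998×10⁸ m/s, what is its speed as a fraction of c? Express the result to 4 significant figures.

0.5688c

Lab distance = (lab lifetime)·v = γτ·βc, so βγ = d/(cτ) = 5.390/(2.998×10⁸ × 2.600×10^-8) = 0.69149.
With βγ = 0.69149: γ² = 1 + (βγ)² = 1.478158, and β = (βγ)/γ = 0.69149/1.2158 = 0.5688.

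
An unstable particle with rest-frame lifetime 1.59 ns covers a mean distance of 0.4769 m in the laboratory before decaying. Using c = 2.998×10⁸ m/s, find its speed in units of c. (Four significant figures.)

0.7073c

Lab distance = (lab lifetime)·v = γτ·βc, so βγ = d/(cτ) = 0.4769/(2.998×10⁸ × 1.590×10^-9) = 1.0005.
With βγ = 1.0005: γ² = 1 + (βγ)² = 2.001, and β = (βγ)/γ = 1.0005/1.41457 = 0.7073.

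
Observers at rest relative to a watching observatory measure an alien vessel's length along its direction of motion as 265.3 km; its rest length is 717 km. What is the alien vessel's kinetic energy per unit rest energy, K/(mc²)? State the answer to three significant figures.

Length contraction gives γ = L₀/L = 717/265.3 = 2.7026.
Since K = (γ−1)mc², K/(mc²) = 2.7026 − 1 = 1.70.

1.70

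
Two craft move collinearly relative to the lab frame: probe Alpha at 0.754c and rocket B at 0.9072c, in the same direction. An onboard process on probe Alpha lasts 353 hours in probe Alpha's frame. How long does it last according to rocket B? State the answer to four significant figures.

403.6 hours

Speed of probe Alpha in rocket B's frame: u = (v_A − v_B)/(1 − v_A v_B/c²) = (0.754 − 0.9072)/(1 − 0.754×0.9072) = −0.1532/0.3159712 = −0.48485; |u| = 0.48485c.
At |u| = 0.48485c, γ = (1 − 0.23508)^(−1/2) = 1.1434.
Probe Alpha's interval is proper; time dilation gives Δt_B = γΔτ = 1.1434 × 353 hours = 403.6 hours.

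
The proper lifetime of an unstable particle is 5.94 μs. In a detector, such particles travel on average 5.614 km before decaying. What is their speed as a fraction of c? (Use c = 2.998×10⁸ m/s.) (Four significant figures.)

0.9532c

d = βγcτ ⇒ βγ = d/(cτ) = 5614 m / (1780.812 m) = 3.1525.
β = (βγ)/√(1+(βγ)²) = 3.1525/√10.93826 = 0.9532.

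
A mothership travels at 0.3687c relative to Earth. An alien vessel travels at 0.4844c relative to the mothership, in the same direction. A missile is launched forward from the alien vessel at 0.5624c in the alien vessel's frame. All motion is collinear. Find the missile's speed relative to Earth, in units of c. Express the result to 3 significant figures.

Compose velocities in two stages. Stage 1 (into S'): u₁ = (0.5624+0.4844)/(1+0.5624×0.4844) = 0.82268.
Stage 2 (into S): u = (0.82268+0.3687)/(1+0.82268×0.3687) = 0.91411, so the speed is 0.914c.

0.914c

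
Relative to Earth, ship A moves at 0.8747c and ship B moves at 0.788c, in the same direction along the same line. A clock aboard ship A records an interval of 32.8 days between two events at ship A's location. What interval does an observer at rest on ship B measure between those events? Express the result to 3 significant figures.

The velocity of ship A relative to ship B is (0.8747 − 0.788)c / (1 − 0.8747×0.788) = 0.27901c; relative speed 0.27901c.
γ for this relative speed: γ = 1/√(1 − 0.0778466) = 1.0414.
Ship A's interval is proper; time dilation gives Δt_B = γΔτ = 1.0414 × 32.8 days = 34.2 days.

34.2 days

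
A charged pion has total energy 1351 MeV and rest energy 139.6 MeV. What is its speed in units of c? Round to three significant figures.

γ = E/(mc²) = 1351/139.6 = 9.6777.
β = √(1 − 1/γ²) = √(1 − 0.0106772) = √0.9893228 = 0.995.

0.995c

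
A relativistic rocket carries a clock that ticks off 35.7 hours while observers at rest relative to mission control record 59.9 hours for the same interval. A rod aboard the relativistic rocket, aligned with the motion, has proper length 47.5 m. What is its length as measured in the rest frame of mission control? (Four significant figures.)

28.31 m

The time-dilation ratio gives γ = 59.9/35.7 = 1.67787.
The rod contracts by the same γ: 47.5 m / 1.67787 = 28.31 m.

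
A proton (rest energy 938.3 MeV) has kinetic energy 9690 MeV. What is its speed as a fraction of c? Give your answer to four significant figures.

0.9961c

γ = 1 + K/(mc²) = 1 + 9690/938.3 = 11.327.
β = √(1 − 1/γ²) = √(1 − 0.00779418) = √0.99220582 = 0.9961.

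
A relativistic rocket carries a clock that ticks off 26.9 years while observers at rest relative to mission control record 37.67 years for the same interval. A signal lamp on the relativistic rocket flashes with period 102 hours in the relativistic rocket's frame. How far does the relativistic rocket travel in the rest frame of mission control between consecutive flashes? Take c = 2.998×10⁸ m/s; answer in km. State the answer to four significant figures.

From Δt = γΔτ: γ = 37.67/26.9 = 1.40037.
β = √(1 − 1/γ²) = 0.70005. Lab-frame period = γτ = 1.40037×102 hours = 142.84 hours. Distance = βc × γτ = 0.70005 × 2.998×10⁸ m/s × 514224 s = 1.0792×10^14 m = 1.079×10^11 km.

1.079×10^11 km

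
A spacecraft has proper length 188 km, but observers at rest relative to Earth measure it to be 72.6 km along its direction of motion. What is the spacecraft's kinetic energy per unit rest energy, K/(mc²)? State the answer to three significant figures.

γ = L₀/L = 188/72.6 = 2.58953.
Since K = (γ−1)mc², K/(mc²) = 2.58953 − 1 = 1.59.

1.59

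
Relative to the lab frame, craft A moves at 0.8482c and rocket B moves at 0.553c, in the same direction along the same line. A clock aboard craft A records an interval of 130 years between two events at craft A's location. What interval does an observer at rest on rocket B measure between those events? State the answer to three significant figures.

156 years

The velocity of craft A relative to rocket B is (0.8482 − 0.553)c / (1 − 0.8482×0.553) = 0.55599c; relative speed 0.55599c.
γ for this relative speed: γ = 1/√(1 − 0.309125) = 1.2031.
The clock on craft A records proper time, so rocket B measures Δt = γΔτ = 1.2031 × 130 = 156 years.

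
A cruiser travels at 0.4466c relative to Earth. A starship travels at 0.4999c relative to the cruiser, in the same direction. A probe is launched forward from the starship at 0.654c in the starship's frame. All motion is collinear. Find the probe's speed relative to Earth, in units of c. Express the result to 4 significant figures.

Compose velocities in two stages. Stage 1 (into S'): u₁ = (0.654+0.4999)/(1+0.654×0.4999) = 0.8696.
Stage 2 (into S): u = (0.8696+0.4466)/(1+0.8696×0.4466) = 0.94802, so the speed is 0.9480c.

0.9480c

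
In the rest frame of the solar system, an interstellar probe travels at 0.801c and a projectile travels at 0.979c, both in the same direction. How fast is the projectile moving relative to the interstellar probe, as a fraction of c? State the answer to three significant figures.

Transform to the interstellar probe's frame: u' = (u − v)/(1 − uv/c²).
u' = (0.979 − 0.801)/(1 − 0.979×0.801) = 0.178/0.215821 = 0.82476.
Speed in the interstellar probe's frame: 0.825c (in the same direction).

0.825c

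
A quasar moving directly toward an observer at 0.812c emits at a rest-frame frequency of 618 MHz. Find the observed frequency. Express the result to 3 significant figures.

Relativistic Doppler (source moving toward): f_obs = f_src · √((1+β)/(1−β)).
With β = 0.812: factor = √(1.812/0.188) = 3.1046.
f_obs = 618 × 3.1046 = 1920 MHz.

1920 MHz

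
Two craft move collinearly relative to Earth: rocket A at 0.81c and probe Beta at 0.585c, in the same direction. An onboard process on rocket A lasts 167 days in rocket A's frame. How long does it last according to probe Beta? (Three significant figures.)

Speed of rocket A in probe Beta's frame: u = (v_A − v_B)/(1 − v_A v_B/c²) = (0.81 − 0.585)/(1 − 0.81×0.585) = 0.225/0.52615 = 0.42763; |u| = 0.42763c.
At |u| = 0.42763c, γ = (1 − 0.182867)^(−1/2) = 1.1063.
The clock on rocket A records proper time, so probe Beta measures Δt = γΔτ = 1.1063 × 167 = 185 days.

185 days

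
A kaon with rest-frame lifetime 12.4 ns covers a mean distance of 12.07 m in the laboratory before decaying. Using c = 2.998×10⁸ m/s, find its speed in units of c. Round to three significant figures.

Let x = d/(cτ) = 12.07 m / (2.998×10⁸ m/s × 1.240×10^-8 s) = 3.2468. Since d = βγcτ, x = βγ = β/√(1−β²).
Solving: β² = x²/(1+x²) = 10.5417/11.5417 = 0.913358, so β = 0.956.

0.956c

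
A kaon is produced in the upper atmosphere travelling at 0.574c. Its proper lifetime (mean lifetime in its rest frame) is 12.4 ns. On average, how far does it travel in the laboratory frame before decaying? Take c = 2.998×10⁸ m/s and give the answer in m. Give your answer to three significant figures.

2.61 m

β² = 0.329476, so γ = 1/√0.670524 = 1.2212.
Lab-frame lifetime: Δt = γτ = 1.2212 × 12.4 ns = 15.143 ns.
Distance: d = vΔt = 0.574 × 2.998×10⁸ m/s × 1.5143×10^-8 s = 2.61 m.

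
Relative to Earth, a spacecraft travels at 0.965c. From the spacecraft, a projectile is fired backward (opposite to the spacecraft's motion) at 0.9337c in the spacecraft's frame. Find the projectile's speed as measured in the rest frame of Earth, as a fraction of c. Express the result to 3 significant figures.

In units of c, u = (u' + v)/(1 + u'v) with u' = −0.9337 and v = 0.965.
Numerator: −0.9337 + 0.965 = 0.0313. Denominator: 1 + (−0.9337)(0.965) = 0.0989795.
u = 0.0313/0.0989795 = 0.31623, so the speed is 0.316c.

0.316c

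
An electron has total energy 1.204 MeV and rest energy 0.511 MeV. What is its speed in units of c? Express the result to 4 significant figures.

Total energy E = γmc² gives γ = 1.204/0.511 = 2.3562.
Hence β = √(1 − 1/γ²) = √(1 − 0.180126) = √0.819874 = 0.9055.

0.9055c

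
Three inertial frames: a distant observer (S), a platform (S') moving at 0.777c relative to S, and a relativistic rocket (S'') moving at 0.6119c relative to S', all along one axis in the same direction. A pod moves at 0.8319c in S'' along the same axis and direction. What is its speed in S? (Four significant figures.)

First combine the pod and relativistic rocket (S''→S'): u₁ = (0.8319 + 0.6119)/(1 + 0.8319×0.6119) = 1.4438/1.50903961 = 0.95677.
Then combine with the platform (S'→S): u = (0.95677 + 0.777)/(1 + 0.95677×0.777) = 1.73377/1.74341029 = 0.99447.

0.9945c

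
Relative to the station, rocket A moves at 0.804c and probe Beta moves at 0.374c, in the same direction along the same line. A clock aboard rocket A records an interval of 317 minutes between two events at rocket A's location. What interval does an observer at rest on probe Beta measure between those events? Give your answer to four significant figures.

402.0 minutes

Transform rocket A's velocity into probe Beta's frame: (0.804 − 0.374)/(1 − 0.804·0.374) = 0.43/0.699304, so the relative speed is 0.6149c.
γ for this relative speed: γ = 1/√(1 − 0.378102) = 1.2681.
Rocket A's interval is proper; time dilation gives Δt_B = γΔτ = 1.2681 × 317 minutes = 402.0 minutes.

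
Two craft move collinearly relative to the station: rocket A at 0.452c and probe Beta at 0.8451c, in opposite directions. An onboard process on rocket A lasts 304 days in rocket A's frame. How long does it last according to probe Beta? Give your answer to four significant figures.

Speed of rocket A in probe Beta's frame: u = (v_A + v_B)/(1 + v_A v_B/c²) = (0.452 + 0.8451)/(1 + 0.452×0.8451) = 1.2971/1.3819852 = 0.93858; |u| = 0.93858c.
γ for this relative speed: γ = 1/√(1 − 0.880932) = 2.898.
The clock on rocket A records proper time, so probe Beta measures Δt = γΔτ = 2.898 × 304 = 881.0 days.

881.0 days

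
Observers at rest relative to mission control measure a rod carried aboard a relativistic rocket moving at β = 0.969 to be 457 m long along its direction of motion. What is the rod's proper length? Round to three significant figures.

1850 m

γ = 1/√(1 − β²) = 1/√(1 − 0.938961) = 1/√0.061039 = 1/0.247061 = 4.0476.
Proper length: L₀ = γ·L = 4.0476 × 457 = 1850 m.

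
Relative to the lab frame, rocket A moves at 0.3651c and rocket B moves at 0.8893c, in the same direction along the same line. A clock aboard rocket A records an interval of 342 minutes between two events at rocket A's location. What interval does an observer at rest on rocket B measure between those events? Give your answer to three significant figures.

Speed of rocket A in rocket B's frame: u = (v_A − v_B)/(1 − v_A v_B/c²) = (0.3651 − 0.8893)/(1 − 0.3651×0.8893) = −0.5242/0.67531657 = −0.77623; |u| = 0.77623c.
γ for this relative speed: γ = 1/√(1 − 0.602533) = 1.5862.
The clock on rocket A records proper time, so rocket B measures Δt = γΔτ = 1.5862 × 342 = 542 minutes.

542 minutes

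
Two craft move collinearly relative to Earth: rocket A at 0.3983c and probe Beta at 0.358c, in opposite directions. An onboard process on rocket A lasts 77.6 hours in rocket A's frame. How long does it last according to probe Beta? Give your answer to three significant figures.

Speed of rocket A in probe Beta's frame: u = (v_A + v_B)/(1 + v_A v_B/c²) = (0.3983 + 0.358)/(1 + 0.3983×0.358) = 0.7563/1.1425914 = 0.66192; |u| = 0.66192c.
γ for this relative speed: γ = 1/√(1 − 0.438138) = 1.3341.
Rocket A's interval is proper; time dilation gives Δt_B = γΔτ = 1.3341 × 77.6 hours = 104 hours.

104 hours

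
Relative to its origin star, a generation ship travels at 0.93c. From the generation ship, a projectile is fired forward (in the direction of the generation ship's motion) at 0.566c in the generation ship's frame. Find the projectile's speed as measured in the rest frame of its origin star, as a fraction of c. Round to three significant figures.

0.980c

Relativistic velocity addition: u = (u' + v)/(1 + u'v/c²), with u' = 0.566c and v = 0.93c.
Numerator: 0.566 + 0.93 = 1.496. Denominator: 1 + (0.566)(0.93) = 1.52638.
u = 1.496/1.52638 = 0.9801, so the speed is 0.980c.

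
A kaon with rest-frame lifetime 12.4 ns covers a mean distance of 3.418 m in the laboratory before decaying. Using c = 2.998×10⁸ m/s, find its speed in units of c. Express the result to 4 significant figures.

0.6768c

d = βγcτ ⇒ βγ = d/(cτ) = 3.418 m / (3.71752 m) = 0.91943.
β = (βγ)/√(1+(βγ)²) = 0.91943/√1.845352 = 0.6768.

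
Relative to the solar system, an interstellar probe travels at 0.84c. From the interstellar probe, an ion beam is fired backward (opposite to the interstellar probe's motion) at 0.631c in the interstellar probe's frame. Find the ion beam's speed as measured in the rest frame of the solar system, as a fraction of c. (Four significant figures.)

0.4447c

In units of c, u = (u' + v)/(1 + u'v) with u' = −0.631 and v = 0.84.
Numerator: −0.631 + 0.84 = 0.209. Denominator: 1 + (−0.631)(0.84) = 0.46996.
u = 0.209/0.46996 = 0.44472, so the speed is 0.4447c.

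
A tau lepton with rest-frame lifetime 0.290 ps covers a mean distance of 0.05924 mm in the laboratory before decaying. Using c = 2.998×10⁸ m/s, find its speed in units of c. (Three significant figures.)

0.563c

Lab distance = (lab lifetime)·v = γτ·βc, so βγ = d/(cτ) = 5.924×10^-5/(2.998×10⁸ × 2.900×10^-13) = 0.68137.
With βγ = 0.68137: γ² = 1 + (βγ)² = 1.464265, and β = (βγ)/γ = 0.68137/1.21007 = 0.563.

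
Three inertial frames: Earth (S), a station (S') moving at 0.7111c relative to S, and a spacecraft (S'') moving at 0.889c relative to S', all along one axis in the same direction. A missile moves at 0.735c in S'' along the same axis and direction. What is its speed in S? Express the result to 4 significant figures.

Apply u = (u'+v)/(1+u'v) twice. Missile in the station frame: (0.735+0.889)/(1+0.735·0.889) = 1.624/1.653415 = 0.98221c.
That velocity, transformed to the rest frame of Earth: (0.98221+0.7111)/(1+0.98221·0.7111) = 1.69331/1.698449531 = 0.99697c.

0.9970c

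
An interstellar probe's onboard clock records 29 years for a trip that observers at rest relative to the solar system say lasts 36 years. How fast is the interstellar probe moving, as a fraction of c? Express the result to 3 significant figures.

γ = Δt/Δτ = 36/29 = 1.2414.
β = √(1 − 1/γ²) = √(1 − 0.648898) = √0.351102 = 0.593.

0.593c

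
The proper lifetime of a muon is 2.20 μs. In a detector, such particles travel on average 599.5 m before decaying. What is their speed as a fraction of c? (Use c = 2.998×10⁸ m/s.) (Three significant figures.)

0.673c

Lab distance = (lab lifetime)·v = γτ·βc, so βγ = d/(cτ) = 599.5/(2.998×10⁸ × 2.200×10^-6) = 0.90894.
With βγ = 0.90894: γ² = 1 + (βγ)² = 1.826172, and β = (βγ)/γ = 0.90894/1.35136 = 0.673.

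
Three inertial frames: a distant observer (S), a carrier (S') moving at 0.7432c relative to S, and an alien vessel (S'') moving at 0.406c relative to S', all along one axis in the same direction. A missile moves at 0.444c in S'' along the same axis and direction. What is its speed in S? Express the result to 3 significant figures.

Compose velocities in two stages. Stage 1 (into S'): u₁ = (0.444+0.406)/(1+0.444×0.406) = 0.72018.
Stage 2 (into S): u = (0.72018+0.7432)/(1+0.72018×0.7432) = 0.95319, so the speed is 0.953c.

0.953c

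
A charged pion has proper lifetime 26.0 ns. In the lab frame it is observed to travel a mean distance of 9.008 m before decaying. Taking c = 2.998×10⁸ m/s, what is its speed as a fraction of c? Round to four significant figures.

Lab distance = (lab lifetime)·v = γτ·βc, so βγ = d/(cτ) = 9.008/(2.998×10⁸ × 2.600×10^-8) = 1.1556.
With βγ = 1.1556: γ² = 1 + (βγ)² = 2.33541, and β = (βγ)/γ = 1.1556/1.5282 = 0.7562.

0.7562c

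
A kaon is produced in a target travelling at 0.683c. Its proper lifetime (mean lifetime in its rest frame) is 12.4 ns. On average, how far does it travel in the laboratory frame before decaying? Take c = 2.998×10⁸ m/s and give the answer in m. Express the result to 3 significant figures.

3.48 m

With β = 0.683, γ = 1/√(1 − 0.683²) = 1/√0.533511 = 1.3691.
Lab-frame lifetime: Δt = γτ = 1.3691 × 12.4 ns = 16.977 ns.
Distance: d = vΔt = 0.683 × 2.998×10⁸ m/s × 1.6977×10^-8 s = 3.48 m.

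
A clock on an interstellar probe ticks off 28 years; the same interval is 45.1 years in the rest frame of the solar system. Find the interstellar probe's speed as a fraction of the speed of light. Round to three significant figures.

γ = Δt/Δτ = 45.1/28 = 1.6107.
β = √(1 − 1/γ²) = √(1 − 0.385452) = √0.614548 = 0.784.

0.784c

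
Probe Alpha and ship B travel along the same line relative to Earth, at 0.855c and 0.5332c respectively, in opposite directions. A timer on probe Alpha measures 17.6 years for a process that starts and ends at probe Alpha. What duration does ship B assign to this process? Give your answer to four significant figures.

58.40 years

Speed of probe Alpha in ship B's frame: u = (v_A + v_B)/(1 + v_A v_B/c²) = (0.855 + 0.5332)/(1 + 0.855×0.5332) = 1.3882/1.455886 = 0.95351; |u| = 0.95351c.
γ for this relative speed: γ = 1/√(1 − 0.909181) = 3.3183.
Probe Alpha's interval is proper; time dilation gives Δt_B = γΔτ = 3.3183 × 17.6 years = 58.40 years.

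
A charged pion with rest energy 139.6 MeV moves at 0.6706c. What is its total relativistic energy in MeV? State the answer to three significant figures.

γ = 1/√(1 − β²) = 1/√(1 − 0.44970436) = 1/√0.55029564 = 1/0.741819 = 1.348.
Total energy: E = γmc² = 1.348 × 139.6 MeV = 188 MeV.

188 MeV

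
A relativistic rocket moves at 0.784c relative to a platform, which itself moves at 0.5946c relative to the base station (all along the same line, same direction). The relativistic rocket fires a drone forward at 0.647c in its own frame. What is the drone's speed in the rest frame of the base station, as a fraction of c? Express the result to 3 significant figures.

Compose velocities in two stages. Stage 1 (into S'): u₁ = (0.647+0.784)/(1+0.647×0.784) = 0.94941.
Stage 2 (into S): u = (0.94941+0.5946)/(1+0.94941×0.5946) = 0.98689, so the speed is 0.987c.

0.987c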